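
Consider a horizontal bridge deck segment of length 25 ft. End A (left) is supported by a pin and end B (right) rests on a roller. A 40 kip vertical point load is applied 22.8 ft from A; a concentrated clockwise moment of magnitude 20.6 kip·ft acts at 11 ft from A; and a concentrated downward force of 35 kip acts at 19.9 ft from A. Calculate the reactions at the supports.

A_x = 0, A_y = 9.836 kip, B_y = 65.16 kip

Moments about A: B_y·25 − 40·22.8 − 20.6 − 35·19.9 = 0 → B_y = 1629.1/25 = 65.164 ≈ 65.16 kip.
ΣF_y = 0: A_y + 65.164 − 40 − 35 = 0 → A_y = 9.836 kip.
ΣF_x = 0: no horizontal applied forces, so A_x = 0.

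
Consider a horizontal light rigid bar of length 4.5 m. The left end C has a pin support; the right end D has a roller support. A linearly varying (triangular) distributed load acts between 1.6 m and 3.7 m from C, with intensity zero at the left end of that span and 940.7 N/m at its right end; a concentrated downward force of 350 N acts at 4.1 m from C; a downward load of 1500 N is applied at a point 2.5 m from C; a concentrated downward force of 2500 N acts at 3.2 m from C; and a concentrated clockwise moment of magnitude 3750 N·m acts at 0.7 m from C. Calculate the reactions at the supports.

C_x = 0, C_y = 915.9 N, D_y = 4422 N

Resultant of the triangular load: ½ × 940.7 × 2.1 = 987.735 N, acting at 3 m from C (one-third of the span from the peak).
ΣM about C: D_y·4.5 − (½·940.7·2.1)·3 − 350·4.1 − 1500·2.5 − 2500·3.2 − 3750 = 0 → D_y = 19898.205/4.5 = 4421.82 ≈ 4422 N.
ΣF_y = 0: C_y + 4421.82 − ½·940.7·2.1 − 350 − 1500 − 2500 = 0 → C_y = 915.9 N.
ΣF_x = 0: no horizontal applied forces, so C_x = 0.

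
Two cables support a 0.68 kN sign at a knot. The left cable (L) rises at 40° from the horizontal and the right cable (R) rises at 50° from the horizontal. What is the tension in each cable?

T_L = 0.4371 kN, T_R = 0.5209 kN

ΣF_x = 0: −T_L·cos40° + T_R·cos50° = 0 → T_R = 1.19175·T_L.
ΣF_y = 0: T_L·sin40° + T_R·sin50° = 0.68.
Substitute: T_L·(0.642788 + 1.19175·0.766044) = 0.68 → T_L = 0.437096 ≈ 0.4371 kN.
Then T_R = 1.19175 × 0.437096 = 0.5209 kN.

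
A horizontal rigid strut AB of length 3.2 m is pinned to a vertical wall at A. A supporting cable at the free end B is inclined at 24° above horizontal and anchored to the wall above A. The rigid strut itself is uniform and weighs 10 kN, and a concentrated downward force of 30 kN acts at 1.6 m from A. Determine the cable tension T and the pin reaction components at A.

ΣM about A: T·sin24°·3.2 − 10·1.6 − 30·1.6 = 0 → T = 64/(3.2·0.406737) = 49.1718 ≈ 49.17 kN.
ΣF_x = 0: A_x − T·cos24° = 0 → A_x = 49.1718 × 0.913545 = 44.92 kN.
ΣF_y = 0: A_y + T·sin24° − 10 − 30 = 0 → A_y = 40 − 49.1718 × 0.406737 = 20.00 kN.

T = 49.17 kN, A_x = 44.92 kN, A_y = 20.00 kN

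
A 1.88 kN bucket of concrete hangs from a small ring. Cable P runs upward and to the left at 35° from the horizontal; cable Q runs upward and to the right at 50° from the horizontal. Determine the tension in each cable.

T_P = 1.213 kN, T_Q = 1.546 kN

ΣF_x = 0: −T_P·cos35° + T_Q·cos50° = 0 → T_Q = 1.27437·T_P.
ΣF_y = 0: T_P·sin35° + T_Q·sin50° = 1.88.
Substitute: T_P·(0.573576 + 1.27437·0.766044) = 1.88 → T_P = 1.21306 ≈ 1.213 kN.
Then T_Q = 1.27437 × 1.21306 = 1.546 kN.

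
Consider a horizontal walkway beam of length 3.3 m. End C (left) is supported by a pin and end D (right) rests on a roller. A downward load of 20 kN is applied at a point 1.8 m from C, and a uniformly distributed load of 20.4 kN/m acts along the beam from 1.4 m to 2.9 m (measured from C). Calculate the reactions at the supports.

C_x = 0, C_y = 19.75 kN, D_y = 30.85 kN

Resultant of the distributed load: 20.4 × 1.5 = 30.6 kN at 2.15 m from C.
Taking moments about C: D_y·3.3 − 20·1.8 − (20.4·1.5)·2.15 = 0 → D_y = 101.79/3.3 = 30.8455 ≈ 30.85 kN.
ΣF_y = 0: C_y + 30.8455 − 20 − 20.4·1.5 = 0 → C_y = 19.75 kN.
ΣF_x = 0: no horizontal applied forces, so C_x = 0.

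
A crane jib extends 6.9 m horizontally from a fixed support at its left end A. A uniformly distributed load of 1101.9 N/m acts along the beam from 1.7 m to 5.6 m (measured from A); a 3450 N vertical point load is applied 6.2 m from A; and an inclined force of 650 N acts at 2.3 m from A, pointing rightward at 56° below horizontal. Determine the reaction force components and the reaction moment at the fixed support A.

Resultant of the distributed load: 1101.9 × 3.9 = 4297.41 N at 3.65 m from A.
ΣF_x = 0: A_x + 650·cos56° = 0 → A_x = -363.5 N.
ΣF_y = 0: A_y − 1101.9·3.9 − 3450 − 650·sin56° = 0 → A_y = 8286 N.
ΣM about A: M_A − (1101.9·3.9)·3.65 − 3450·6.2 − 650·sin56°·2.3 = 0 → M_A = 38310 N·m.

A_x = -363.5 N, A_y = 8286 N, M_A = 38310 N·m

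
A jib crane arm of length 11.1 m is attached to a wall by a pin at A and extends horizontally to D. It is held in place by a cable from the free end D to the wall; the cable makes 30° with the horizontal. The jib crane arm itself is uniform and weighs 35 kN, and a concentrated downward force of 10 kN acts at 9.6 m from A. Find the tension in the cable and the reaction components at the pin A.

T = 52.30 kN, A_x = 45.29 kN, A_y = 18.85 kN

ΣM about A: T·sin30°·11.1 − 35·5.55 − 10·9.6 = 0 → T = 290.25/(11.1·0.5) = 52.2973 ≈ 52.30 kN.
ΣF_x = 0: A_x − T·cos30° = 0 → A_x = 52.2973 × 0.866025 = 45.29 kN.
ΣF_y = 0: A_y + T·sin30° − 35 − 10 = 0 → A_y = 45 − 52.2973 × 0.5 = 18.85 kN.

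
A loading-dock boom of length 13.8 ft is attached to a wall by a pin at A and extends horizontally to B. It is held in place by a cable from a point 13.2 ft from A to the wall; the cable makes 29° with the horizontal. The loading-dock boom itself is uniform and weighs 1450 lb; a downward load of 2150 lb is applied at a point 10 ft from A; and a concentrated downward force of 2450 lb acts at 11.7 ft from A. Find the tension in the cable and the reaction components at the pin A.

T = 9402 lb, A_x = 8223 lb, A_y = 1492 lb

ΣM about A: T·sin29°·13.2 − 1450·6.9 − 2150·10 − 2450·11.7 = 0 → T = 60170/(13.2·0.48481) = 9402.31 ≈ 9402 lb.
ΣF_x = 0: A_x − T·cos29° = 0 → A_x = 9402.31 × 0.87462 = 8223 lb.
ΣF_y = 0: A_y + T·sin29° − 1450 − 2150 − 2450 = 0 → A_y = 6050 − 9402.31 × 0.48481 = 1492 lb.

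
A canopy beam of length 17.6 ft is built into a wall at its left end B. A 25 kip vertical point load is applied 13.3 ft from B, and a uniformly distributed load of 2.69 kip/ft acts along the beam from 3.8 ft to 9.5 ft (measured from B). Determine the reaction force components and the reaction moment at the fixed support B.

B_x = 0, B_y = 40.33 kip, M_B = 434.5 kip·ft

Resultant of the distributed load: 2.69 × 5.7 = 15.333 kip at 6.65 ft from B.
ΣF_x = 0: B_x = 0.
ΣF_y = 0: B_y − 25 − 2.69·5.7 = 0 → B_y = 40.33 kip.
ΣM about B: M_B − 25·13.3 − (2.69·5.7)·6.65 = 0 → M_B = 434.5 kip·ft.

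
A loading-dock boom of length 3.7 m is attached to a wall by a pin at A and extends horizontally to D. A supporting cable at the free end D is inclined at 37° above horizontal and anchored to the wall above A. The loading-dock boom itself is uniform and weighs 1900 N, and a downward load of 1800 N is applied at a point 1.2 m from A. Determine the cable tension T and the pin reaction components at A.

ΣM about A: T·sin37°·3.7 − 1900·1.85 − 1800·1.2 = 0 → T = 5675/(3.7·0.601815) = 2548.6 ≈ 2549 N.
ΣF_x = 0: A_x − T·cos37° = 0 → A_x = 2548.6 × 0.798636 = 2035 N.
ΣF_y = 0: A_y + T·sin37° − 1900 − 1800 = 0 → A_y = 3700 − 2548.6 × 0.601815 = 2166 N.

T = 2549 N, A_x = 2035 N, A_y = 2166 N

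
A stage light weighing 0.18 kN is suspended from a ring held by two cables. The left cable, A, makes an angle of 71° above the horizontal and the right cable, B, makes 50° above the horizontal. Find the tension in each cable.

T_A = 0.1350 kN, T_B = 0.06837 kN

ΣF_x = 0: −T_A·cos71° + T_B·cos50° = 0 → T_B = 0.506494·T_A.
ΣF_y = 0: T_A·sin71° + T_B·sin50° = 0.18.
Substitute: T_A·(0.945519 + 0.506494·0.766044) = 0.18 → T_A = 0.134982 ≈ 0.1350 kN.
Then T_B = 0.506494 × 0.134982 = 0.06837 kN.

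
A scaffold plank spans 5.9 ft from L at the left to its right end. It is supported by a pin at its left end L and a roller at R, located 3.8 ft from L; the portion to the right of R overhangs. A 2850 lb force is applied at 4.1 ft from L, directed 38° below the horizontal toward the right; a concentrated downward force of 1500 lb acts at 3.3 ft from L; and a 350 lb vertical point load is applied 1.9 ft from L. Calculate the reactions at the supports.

L_x = -2246 lb, L_y = 233.8 lb, R_y = 3371 lb

Moments about L: R_y·3.8 − 2850·sin38°·4.1 − 1500·3.3 − 350·1.9 = 0 → R_y = 12809/3.8 = 3370.79 ≈ 3371 lb.
ΣF_y = 0: L_y + 3370.79 − 2850·sin38° − 1500 − 350 = 0 → L_y = 233.8 lb.
ΣF_x = 0: L_x + 2850·cos38° = 0 → L_x = -2246 lb.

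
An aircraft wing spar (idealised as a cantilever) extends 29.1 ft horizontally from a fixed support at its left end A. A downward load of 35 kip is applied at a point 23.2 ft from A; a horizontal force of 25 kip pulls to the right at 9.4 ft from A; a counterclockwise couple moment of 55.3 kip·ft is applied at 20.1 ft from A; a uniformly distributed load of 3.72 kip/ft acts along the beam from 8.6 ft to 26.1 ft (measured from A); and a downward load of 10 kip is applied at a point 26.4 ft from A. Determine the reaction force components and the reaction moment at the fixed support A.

A_x = -25.00 kip, A_y = 110.1 kip, M_A = 2150 kip·ft

Resultant of the distributed load: 3.72 × 17.5 = 65.1 kip at 17.35 ft from A.
ΣF_x = 0: A_x + 25 = 0 → A_x = -25.00 kip.
ΣF_y = 0: A_y − 35 − 3.72·17.5 − 10 = 0 → A_y = 110.1 kip.
ΣM about A: M_A − 35·23.2 + 55.3 − (3.72·17.5)·17.35 − 10·26.4 = 0 → M_A = 2150 kip·ft.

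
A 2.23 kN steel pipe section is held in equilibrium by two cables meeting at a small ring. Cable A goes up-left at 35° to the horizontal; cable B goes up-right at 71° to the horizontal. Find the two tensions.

T_A = 0.7553 kN, T_B = 1.900 kN

ΣF_x = 0: −T_A·cos35° + T_B·cos71° = 0 → T_B = 2.51607·T_A.
ΣF_y = 0: T_A·sin35° + T_B·sin71° = 2.23.
Substitute: T_A·(0.573576 + 2.51607·0.945519) = 2.23 → T_A = 0.755275 ≈ 0.7553 kN.
Then T_B = 2.51607 × 0.755275 = 1.900 kN.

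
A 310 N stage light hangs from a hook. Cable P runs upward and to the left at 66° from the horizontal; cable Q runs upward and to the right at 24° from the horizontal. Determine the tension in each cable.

ΣF_x = 0: −T_P·cos66° + T_Q·cos24° = 0 → T_Q = 0.445229·T_P.
ΣF_y = 0: T_P·sin66° + T_Q·sin24° = 310.
Substitute: T_P·(0.913545 + 0.445229·0.406737) = 310 → T_P = 283.199 ≈ 283.2 N.
Then T_Q = 0.445229 × 283.199 = 126.1 N.

T_P = 283.2 N, T_Q = 126.1 N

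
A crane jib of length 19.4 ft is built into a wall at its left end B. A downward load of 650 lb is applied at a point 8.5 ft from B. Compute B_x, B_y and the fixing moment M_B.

B_x = 0, B_y = 650.0 lb, M_B = 5525 lb·ft

ΣF_x = 0: B_x = 0.
ΣF_y = 0: B_y − 650 = 0 → B_y = 650.0 lb.
ΣM about B: M_B − 650·8.5 = 0 → M_B = 5525 lb·ft.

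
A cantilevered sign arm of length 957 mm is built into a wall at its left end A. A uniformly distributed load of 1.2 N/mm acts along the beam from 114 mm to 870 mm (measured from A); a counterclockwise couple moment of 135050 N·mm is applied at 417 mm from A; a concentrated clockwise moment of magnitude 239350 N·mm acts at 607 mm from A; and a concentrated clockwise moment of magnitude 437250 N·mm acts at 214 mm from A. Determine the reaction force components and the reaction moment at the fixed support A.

A_x = 0, A_y = 907.2 N, M_A = 987900 N·mm

Resultant of the distributed load: 1.2 × 756 = 907.2 N at 492 mm from A.
ΣF_x = 0: A_x = 0.
ΣF_y = 0: A_y − 1.2·756 = 0 → A_y = 907.2 N.
ΣM about A: M_A − (1.2·756)·492 + 135050 − 239350 − 437250 = 0 → M_A = 987900 N·mm.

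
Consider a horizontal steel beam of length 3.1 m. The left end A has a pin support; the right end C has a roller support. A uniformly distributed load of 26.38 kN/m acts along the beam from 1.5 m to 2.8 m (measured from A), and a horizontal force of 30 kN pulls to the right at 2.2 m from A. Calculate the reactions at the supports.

Resultant of the distributed load: 26.38 × 1.3 = 34.294 kN at 2.15 m from A.
Moments about A: C_y·3.1 − (26.38·1.3)·2.15 = 0 → C_y = 73.7321/3.1 = 23.7845 ≈ 23.78 kN.
ΣF_y = 0: A_y + 23.7845 − 26.38·1.3 = 0 → A_y = 10.51 kN.
ΣF_x = 0: A_x + 30 = 0 → A_x = -30.00 kN.

A_x = -30.00 kN, A_y = 10.51 kN, C_y = 23.78 kN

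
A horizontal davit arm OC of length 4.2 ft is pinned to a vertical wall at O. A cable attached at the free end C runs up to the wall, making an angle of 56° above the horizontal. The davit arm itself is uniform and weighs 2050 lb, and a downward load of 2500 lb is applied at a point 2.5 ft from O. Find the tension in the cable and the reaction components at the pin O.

T = 3031 lb, O_x = 1695 lb, O_y = 2037 lb

ΣM about O: T·sin56°·4.2 − 2050·2.1 − 2500·2.5 = 0 → T = 10555/(4.2·0.829038) = 3031.34 ≈ 3031 lb.
ΣF_x = 0: O_x − T·cos56° = 0 → O_x = 3031.34 × 0.559193 = 1695 lb.
ΣF_y = 0: O_y + T·sin56° − 2050 − 2500 = 0 → O_y = 4550 − 3031.34 × 0.829038 = 2037 lb.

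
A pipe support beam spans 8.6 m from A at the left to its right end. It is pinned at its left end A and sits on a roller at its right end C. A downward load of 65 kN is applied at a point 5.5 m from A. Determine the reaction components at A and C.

A_x = 0, A_y = 23.43 kN, C_y = 41.57 kN

Moments about A: C_y·8.6 − 65·5.5 = 0 → C_y = 357.5/8.6 = 41.5698 ≈ 41.57 kN.
ΣF_y = 0: A_y + 41.5698 − 65 = 0 → A_y = 23.43 kN.
ΣF_x = 0: no horizontal applied forces, so A_x = 0.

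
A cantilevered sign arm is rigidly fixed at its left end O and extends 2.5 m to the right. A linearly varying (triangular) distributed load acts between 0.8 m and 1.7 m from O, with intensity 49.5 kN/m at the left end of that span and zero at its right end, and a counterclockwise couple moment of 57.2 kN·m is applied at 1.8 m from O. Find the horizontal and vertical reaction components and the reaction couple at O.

O_x = 0, O_y = 22.27 kN, M_O = -32.70 kN·m

Resultant of the triangular load: ½ × 49.5 × 0.9 = 22.275 kN, acting at 1.1 m from O (one-third of the span from the peak).
ΣF_x = 0: O_x = 0.
ΣF_y = 0: O_y − ½·49.5·0.9 = 0 → O_y = 22.27 kN.
ΣM about O: M_O − (½·49.5·0.9)·1.1 + 57.2 = 0 → M_O = -32.70 kN·m.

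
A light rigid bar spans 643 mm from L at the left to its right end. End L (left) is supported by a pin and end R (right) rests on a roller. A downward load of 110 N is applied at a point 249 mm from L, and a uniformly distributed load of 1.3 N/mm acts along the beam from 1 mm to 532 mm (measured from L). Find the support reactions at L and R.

L_x = 0, L_y = 471.6 N, R_y = 328.7 N

Resultant of the distributed load: 1.3 × 531 = 690.3 N at 266.5 mm from L.
Moments about L: R_y·643 − 110·249 − (1.3·531)·266.5 = 0 → R_y = 211354.95/643 = 328.701 ≈ 328.7 N.
ΣF_y = 0: L_y + 328.701 − 110 − 1.3·531 = 0 → L_y = 471.6 N.
ΣF_x = 0: no horizontal applied forces, so L_x = 0.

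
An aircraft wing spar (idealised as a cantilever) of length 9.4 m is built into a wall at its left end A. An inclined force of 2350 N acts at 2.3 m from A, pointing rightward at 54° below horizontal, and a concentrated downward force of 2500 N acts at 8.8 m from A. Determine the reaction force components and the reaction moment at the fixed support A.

A_x = -1381 N, A_y = 4401 N, M_A = 26370 N·m

ΣF_x = 0: A_x + 2350·cos54° = 0 → A_x = -1381 N.
ΣF_y = 0: A_y − 2350·sin54° − 2500 = 0 → A_y = 4401 N.
ΣM about A: M_A − 2350·sin54°·2.3 − 2500·8.8 = 0 → M_A = 26370 N·m.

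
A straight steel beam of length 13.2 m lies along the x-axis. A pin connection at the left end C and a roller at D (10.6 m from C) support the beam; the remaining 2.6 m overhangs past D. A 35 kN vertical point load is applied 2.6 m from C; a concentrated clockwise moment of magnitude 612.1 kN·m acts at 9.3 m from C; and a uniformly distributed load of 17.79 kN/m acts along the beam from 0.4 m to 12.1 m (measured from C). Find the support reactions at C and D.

Resultant of the distributed load: 17.79 × 11.7 = 208.143 kN at 6.25 m from C.
ΣM about C: D_y·10.6 − 35·2.6 − 612.1 − (17.79·11.7)·6.25 = 0 → D_y = 2003.99375/10.6 = 189.056 ≈ 189.1 kN.
ΣF_y = 0: C_y + 189.056 − 35 − 17.79·11.7 = 0 → C_y = 54.09 kN.
ΣF_x = 0: no horizontal applied forces, so C_x = 0.

C_x = 0, C_y = 54.09 kN, D_y = 189.1 kN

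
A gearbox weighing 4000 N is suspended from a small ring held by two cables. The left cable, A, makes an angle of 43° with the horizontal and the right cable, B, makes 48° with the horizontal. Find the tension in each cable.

ΣF_x = 0: −T_A·cos43° + T_B·cos48° = 0 → T_B = 1.09299·T_A.
ΣF_y = 0: T_A·sin43° + T_B·sin48° = 4000.
Substitute: T_A·(0.681998 + 1.09299·0.743145) = 4000 → T_A = 2676.93 ≈ 2677 N.
Then T_B = 1.09299 × 2676.93 = 2926 N.

T_A = 2677 N, T_B = 2926 N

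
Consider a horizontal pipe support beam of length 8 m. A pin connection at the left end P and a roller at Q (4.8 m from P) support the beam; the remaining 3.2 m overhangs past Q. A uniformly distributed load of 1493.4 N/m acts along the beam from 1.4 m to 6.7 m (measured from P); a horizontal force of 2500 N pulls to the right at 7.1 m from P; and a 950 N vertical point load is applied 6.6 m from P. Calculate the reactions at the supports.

Resultant of the distributed load: 1493.4 × 5.3 = 7915.02 N at 4.05 m from P.
ΣM about P: Q_y·4.8 − (1493.4·5.3)·4.05 − 950·6.6 = 0 → Q_y = 38325.831/4.8 = 7984.55 ≈ 7985 N.
ΣF_y = 0: P_y + 7984.55 − 1493.4·5.3 − 950 = 0 → P_y = 880.5 N.
ΣF_x = 0: P_x + 2500 = 0 → P_x = -2500 N.

P_x = -2500 N, P_y = 880.5 N, Q_y = 7985 N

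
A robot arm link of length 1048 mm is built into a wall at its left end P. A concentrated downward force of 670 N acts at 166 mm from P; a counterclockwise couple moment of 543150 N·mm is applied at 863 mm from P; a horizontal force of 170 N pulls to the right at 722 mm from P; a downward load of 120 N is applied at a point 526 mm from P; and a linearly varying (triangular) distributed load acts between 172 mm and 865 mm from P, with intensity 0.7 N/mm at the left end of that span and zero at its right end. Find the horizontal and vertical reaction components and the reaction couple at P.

P_x = -170.0 N, P_y = 1033 N, M_P = -271100 N·mm

Resultant of the triangular load: ½ × 0.7 × 693 = 242.55 N, acting at 403 mm from P (one-third of the span from the peak).
ΣF_x = 0: P_x + 170 = 0 → P_x = -170.0 N.
ΣF_y = 0: P_y − 670 − 120 − ½·0.7·693 = 0 → P_y = 1033 N.
ΣM about P: M_P − 670·166 + 543150 − 120·526 − (½·0.7·693)·403 = 0 → M_P = -271100 N·mm.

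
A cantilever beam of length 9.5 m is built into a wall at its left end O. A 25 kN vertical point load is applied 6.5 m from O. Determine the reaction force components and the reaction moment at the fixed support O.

ΣF_x = 0: O_x = 0.
ΣF_y = 0: O_y − 25 = 0 → O_y = 25.00 kN.
ΣM about O: M_O − 25·6.5 = 0 → M_O = 162.5 kN·m.

O_x = 0, O_y = 25.00 kN, M_O = 162.5 kN·m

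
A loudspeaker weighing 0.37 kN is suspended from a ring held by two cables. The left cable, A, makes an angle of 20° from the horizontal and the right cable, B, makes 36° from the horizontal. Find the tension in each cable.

ΣF_x = 0: −T_A·cos20° + T_B·cos36° = 0 → T_B = 1.16152·T_A.
ΣF_y = 0: T_A·sin20° + T_B·sin36° = 0.37.
Substitute: T_A·(0.34202 + 1.16152·0.587785) = 0.37 → T_A = 0.361066 ≈ 0.3611 kN.
Then T_B = 1.16152 × 0.361066 = 0.4194 kN.

T_A = 0.3611 kN, T_B = 0.4194 kN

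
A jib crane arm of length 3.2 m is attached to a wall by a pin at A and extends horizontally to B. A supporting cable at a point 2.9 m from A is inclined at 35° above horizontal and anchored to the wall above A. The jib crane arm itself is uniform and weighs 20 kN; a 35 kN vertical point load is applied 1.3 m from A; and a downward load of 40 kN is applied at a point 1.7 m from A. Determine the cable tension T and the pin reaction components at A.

T = 87.47 kN, A_x = 71.65 kN, A_y = 44.83 kN

ΣM about A: T·sin35°·2.9 − 20·1.6 − 35·1.3 − 40·1.7 = 0 → T = 145.5/(2.9·0.573576) = 87.473 ≈ 87.47 kN.
ΣF_x = 0: A_x − T·cos35° = 0 → A_x = 87.473 × 0.819152 = 71.65 kN.
ΣF_y = 0: A_y + T·sin35° − 20 − 35 − 40 = 0 → A_y = 95 − 87.473 × 0.573576 = 44.83 kN.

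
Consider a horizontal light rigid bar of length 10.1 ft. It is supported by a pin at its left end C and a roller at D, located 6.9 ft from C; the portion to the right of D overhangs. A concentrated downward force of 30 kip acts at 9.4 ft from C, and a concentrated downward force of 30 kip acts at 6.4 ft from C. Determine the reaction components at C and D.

ΣM about C: D_y·6.9 − 30·9.4 − 30·6.4 = 0 → D_y = 474/6.9 = 68.6957 ≈ 68.70 kip.
ΣF_y = 0: C_y + 68.6957 − 30 − 30 = 0 → C_y = -8.696 kip.
ΣF_x = 0: no horizontal applied forces, so C_x = 0.

C_x = 0, C_y = -8.696 kip, D_y = 68.70 kip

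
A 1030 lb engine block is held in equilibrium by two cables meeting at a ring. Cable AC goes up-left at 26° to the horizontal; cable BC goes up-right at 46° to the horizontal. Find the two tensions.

T_AC = 752.3 lb, T_BC = 973.4 lb

ΣF_x = 0: −T_AC·cos26° + T_BC·cos46° = 0 → T_BC = 1.29386·T_AC.
ΣF_y = 0: T_AC·sin26° + T_BC·sin46° = 1030.
Substitute: T_AC·(0.438371 + 1.29386·0.71934) = 1030 → T_AC = 752.321 ≈ 752.3 lb.
Then T_BC = 1.29386 × 752.321 = 973.4 lb.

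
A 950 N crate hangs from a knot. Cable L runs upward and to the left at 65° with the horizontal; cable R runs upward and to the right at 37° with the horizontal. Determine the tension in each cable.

T_L = 775.7 N, T_R = 410.5 N

ΣF_x = 0: −T_L·cos65° + T_R·cos37° = 0 → T_R = 0.529175·T_L.
ΣF_y = 0: T_L·sin65° + T_R·sin37° = 950.
Substitute: T_L·(0.906308 + 0.529175·0.601815) = 950 → T_L = 775.654 ≈ 775.7 N.
Then T_R = 0.529175 × 775.654 = 410.5 N.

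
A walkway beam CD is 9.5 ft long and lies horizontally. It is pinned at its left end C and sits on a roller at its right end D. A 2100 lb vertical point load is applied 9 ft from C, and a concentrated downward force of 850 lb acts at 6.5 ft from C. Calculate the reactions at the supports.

ΣM about C: D_y·9.5 − 2100·9 − 850·6.5 = 0 → D_y = 24425/9.5 = 2571.05 ≈ 2571 lb.
ΣF_y = 0: C_y + 2571.05 − 2100 − 850 = 0 → C_y = 378.9 lb.
ΣF_x = 0: no horizontal applied forces, so C_x = 0.

C_x = 0, C_y = 378.9 lb, D_y = 2571 lb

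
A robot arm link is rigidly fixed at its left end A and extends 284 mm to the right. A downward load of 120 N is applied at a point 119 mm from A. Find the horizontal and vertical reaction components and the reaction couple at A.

ΣF_x = 0: A_x = 0.
ΣF_y = 0: A_y − 120 = 0 → A_y = 120.0 N.
ΣM about A: M_A − 120·119 = 0 → M_A = 14280 N·mm.

A_x = 0, A_y = 120.0 N, M_A = 14280 N·mm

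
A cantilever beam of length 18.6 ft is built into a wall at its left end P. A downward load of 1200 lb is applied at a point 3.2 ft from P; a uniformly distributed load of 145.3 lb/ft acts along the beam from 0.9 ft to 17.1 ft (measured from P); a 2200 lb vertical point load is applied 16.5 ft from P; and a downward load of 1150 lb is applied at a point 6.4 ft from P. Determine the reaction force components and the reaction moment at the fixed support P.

Resultant of the distributed load: 145.3 × 16.2 = 2353.86 lb at 9 ft from P.
ΣF_x = 0: P_x = 0.
ΣF_y = 0: P_y − 1200 − 145.3·16.2 − 2200 − 1150 = 0 → P_y = 6904 lb.
ΣM about P: M_P − 1200·3.2 − (145.3·16.2)·9 − 2200·16.5 − 1150·6.4 = 0 → M_P = 68680 lb·ft.

P_x = 0, P_y = 6904 lb, M_P = 68680 lb·ft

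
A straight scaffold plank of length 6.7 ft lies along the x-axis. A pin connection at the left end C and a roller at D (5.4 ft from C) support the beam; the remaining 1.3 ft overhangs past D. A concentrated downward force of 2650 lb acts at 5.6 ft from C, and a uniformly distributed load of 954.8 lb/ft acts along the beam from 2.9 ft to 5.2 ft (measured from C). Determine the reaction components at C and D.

Resultant of the distributed load: 954.8 × 2.3 = 2196.04 lb at 4.05 ft from C.
ΣM about C: D_y·5.4 − 2650·5.6 − (954.8·2.3)·4.05 = 0 → D_y = 23733.962/5.4 = 4395.18 ≈ 4395 lb.
ΣF_y = 0: C_y + 4395.18 − 2650 − 954.8·2.3 = 0 → C_y = 450.9 lb.
ΣF_x = 0: no horizontal applied forces, so C_x = 0.

C_x = 0, C_y = 450.9 lb, D_y = 4395 lb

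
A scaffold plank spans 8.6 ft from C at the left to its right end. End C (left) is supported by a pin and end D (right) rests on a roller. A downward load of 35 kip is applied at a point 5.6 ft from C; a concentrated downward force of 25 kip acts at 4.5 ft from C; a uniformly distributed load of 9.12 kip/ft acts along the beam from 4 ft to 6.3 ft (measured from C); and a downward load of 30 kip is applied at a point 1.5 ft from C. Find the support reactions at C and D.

Resultant of the distributed load: 9.12 × 2.3 = 20.976 kip at 5.15 ft from C.
Moments about C: D_y·8.6 − 35·5.6 − 25·4.5 − (9.12·2.3)·5.15 − 30·1.5 = 0 → D_y = 461.5264/8.6 = 53.6659 ≈ 53.67 kip.
ΣF_y = 0: C_y + 53.6659 − 35 − 25 − 9.12·2.3 − 30 = 0 → C_y = 57.31 kip.
ΣF_x = 0: no horizontal applied forces, so C_x = 0.

C_x = 0, C_y = 57.31 kip, D_y = 53.67 kip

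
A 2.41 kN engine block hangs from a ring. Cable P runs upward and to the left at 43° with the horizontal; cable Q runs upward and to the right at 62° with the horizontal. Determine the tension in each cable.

T_P = 1.171 kN, T_Q = 1.825 kN

ΣF_x = 0: −T_P·cos43° + T_Q·cos62° = 0 → T_Q = 1.55782·T_P.
ΣF_y = 0: T_P·sin43° + T_Q·sin62° = 2.41.
Substitute: T_P·(0.681998 + 1.55782·0.882948) = 2.41 → T_P = 1.17134 ≈ 1.171 kN.
Then T_Q = 1.55782 × 1.17134 = 1.825 kN.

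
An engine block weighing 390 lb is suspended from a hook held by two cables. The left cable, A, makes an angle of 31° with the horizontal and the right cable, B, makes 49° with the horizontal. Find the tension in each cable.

ΣF_x = 0: −T_A·cos31° + T_B·cos49° = 0 → T_B = 1.30654·T_A.
ΣF_y = 0: T_A·sin31° + T_B·sin49° = 390.
Substitute: T_A·(0.515038 + 1.30654·0.75471) = 390 → T_A = 259.81 ≈ 259.8 lb.
Then T_B = 1.30654 × 259.81 = 339.5 lb.

T_A = 259.8 lb, T_B = 339.5 lb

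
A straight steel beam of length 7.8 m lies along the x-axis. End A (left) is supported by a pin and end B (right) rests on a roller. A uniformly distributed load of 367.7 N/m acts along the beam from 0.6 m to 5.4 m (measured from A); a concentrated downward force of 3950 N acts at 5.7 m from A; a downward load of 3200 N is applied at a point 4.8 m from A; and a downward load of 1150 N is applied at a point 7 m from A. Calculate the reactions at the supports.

Resultant of the distributed load: 367.7 × 4.8 = 1764.96 N at 3 m from A.
Taking moments about A: B_y·7.8 − (367.7·4.8)·3 − 3950·5.7 − 3200·4.8 − 1150·7 = 0 → B_y = 51219.88/7.8 = 6566.65 ≈ 6567 N.
ΣF_y = 0: A_y + 6566.65 − 367.7·4.8 − 3950 − 3200 − 1150 = 0 → A_y = 3498 N.
ΣF_x = 0: no horizontal applied forces, so A_x = 0.

A_x = 0, A_y = 3498 N, B_y = 6567 N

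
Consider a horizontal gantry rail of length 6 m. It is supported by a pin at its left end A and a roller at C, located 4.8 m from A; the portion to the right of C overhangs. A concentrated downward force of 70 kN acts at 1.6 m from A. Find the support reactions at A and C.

A_x = 0, A_y = 46.67 kN, C_y = 23.33 kN

Moments about A: C_y·4.8 − 70·1.6 = 0 → C_y = 112/4.8 = 23.3333 ≈ 23.33 kN.
ΣF_y = 0: A_y + 23.3333 − 70 = 0 → A_y = 46.67 kN.
ΣF_x = 0: no horizontal applied forces, so A_x = 0.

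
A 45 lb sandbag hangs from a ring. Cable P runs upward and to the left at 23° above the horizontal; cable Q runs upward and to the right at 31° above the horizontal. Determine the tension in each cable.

ΣF_x = 0: −T_P·cos23° + T_Q·cos31° = 0 → T_Q = 1.07389·T_P.
ΣF_y = 0: T_P·sin23° + T_Q·sin31° = 45.
Substitute: T_P·(0.390731 + 1.07389·0.515038) = 45 → T_P = 47.6783 ≈ 47.68 lb.
Then T_Q = 1.07389 × 47.6783 = 51.20 lb.

T_P = 47.68 lb, T_Q = 51.20 lb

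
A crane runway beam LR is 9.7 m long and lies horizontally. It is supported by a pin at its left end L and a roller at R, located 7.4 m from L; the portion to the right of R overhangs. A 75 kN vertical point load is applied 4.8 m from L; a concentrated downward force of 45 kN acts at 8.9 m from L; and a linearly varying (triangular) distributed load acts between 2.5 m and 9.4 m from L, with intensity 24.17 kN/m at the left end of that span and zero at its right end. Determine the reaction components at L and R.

Resultant of the triangular load: ½ × 24.17 × 6.9 = 83.3865 kN, acting at 4.8 m from L (one-third of the span from the peak).
Taking moments about L: R_y·7.4 − 75·4.8 − 45·8.9 − (½·24.17·6.9)·4.8 = 0 → R_y = 1160.7552/7.4 = 156.859 ≈ 156.9 kN.
ΣF_y = 0: L_y + 156.859 − 75 − 45 − ½·24.17·6.9 = 0 → L_y = 46.53 kN.
ΣF_x = 0: no horizontal applied forces, so L_x = 0.

L_x = 0, L_y = 46.53 kN, R_y = 156.9 kN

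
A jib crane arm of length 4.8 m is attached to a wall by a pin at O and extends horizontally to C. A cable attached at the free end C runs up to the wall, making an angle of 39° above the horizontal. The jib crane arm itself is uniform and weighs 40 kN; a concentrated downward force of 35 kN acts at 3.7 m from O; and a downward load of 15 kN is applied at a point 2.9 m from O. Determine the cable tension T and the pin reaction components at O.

T = 89.05 kN, O_x = 69.21 kN, O_y = 33.96 kN

ΣM about O: T·sin39°·4.8 − 40·2.4 − 35·3.7 − 15·2.9 = 0 → T = 269/(4.8·0.62932) = 89.0511 ≈ 89.05 kN.
ΣF_x = 0: O_x − T·cos39° = 0 → O_x = 89.0511 × 0.777146 = 69.21 kN.
ΣF_y = 0: O_y + T·sin39° − 40 − 35 − 15 = 0 → O_y = 90 − 89.0511 × 0.62932 = 33.96 kN.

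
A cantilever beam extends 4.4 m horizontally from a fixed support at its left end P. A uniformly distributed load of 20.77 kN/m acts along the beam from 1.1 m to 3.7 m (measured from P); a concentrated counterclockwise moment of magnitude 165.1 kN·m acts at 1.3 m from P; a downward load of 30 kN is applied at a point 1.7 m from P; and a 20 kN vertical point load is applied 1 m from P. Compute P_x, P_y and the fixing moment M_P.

P_x = 0, P_y = 104.0 kN, M_P = 35.50 kN·m

Resultant of the distributed load: 20.77 × 2.6 = 54.002 kN at 2.4 m from P.
ΣF_x = 0: P_x = 0.
ΣF_y = 0: P_y − 20.77·2.6 − 30 − 20 = 0 → P_y = 104.0 kN.
ΣM about P: M_P − (20.77·2.6)·2.4 + 165.1 − 30·1.7 − 20·1 = 0 → M_P = 35.50 kN·m.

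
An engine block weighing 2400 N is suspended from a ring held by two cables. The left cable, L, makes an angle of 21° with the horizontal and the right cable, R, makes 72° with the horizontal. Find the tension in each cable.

T_L = 742.7 N, T_R = 2244 N

ΣF_x = 0: −T_L·cos21° + T_R·cos72° = 0 → T_R = 3.02113·T_L.
ΣF_y = 0: T_L·sin21° + T_R·sin72° = 2400.
Substitute: T_L·(0.358368 + 3.02113·0.951057) = 2400 → T_L = 742.658 ≈ 742.7 N.
Then T_R = 3.02113 × 742.658 = 2244 N.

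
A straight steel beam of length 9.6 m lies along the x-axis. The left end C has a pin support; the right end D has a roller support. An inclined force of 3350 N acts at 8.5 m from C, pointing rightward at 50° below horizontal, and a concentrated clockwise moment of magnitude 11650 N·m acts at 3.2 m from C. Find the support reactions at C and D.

C_x = -2153 N, C_y = -919.5 N, D_y = 3486 N

Moments about C: D_y·9.6 − 3350·sin50°·8.5 − 11650 = 0 → D_y = 33463.1/9.6 = 3485.74 ≈ 3486 N.
ΣF_y = 0: C_y + 3485.74 − 3350·sin50° = 0 → C_y = -919.5 N.
ΣF_x = 0: C_x + 3350·cos50° = 0 → C_x = -2153 N.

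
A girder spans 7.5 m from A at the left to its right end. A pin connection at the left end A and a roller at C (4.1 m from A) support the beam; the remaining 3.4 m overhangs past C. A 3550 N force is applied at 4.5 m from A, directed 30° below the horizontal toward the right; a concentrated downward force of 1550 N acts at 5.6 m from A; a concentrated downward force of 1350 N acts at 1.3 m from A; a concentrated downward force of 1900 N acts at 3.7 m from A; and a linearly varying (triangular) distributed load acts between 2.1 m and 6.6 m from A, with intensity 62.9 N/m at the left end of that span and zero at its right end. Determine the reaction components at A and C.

A_x = -3074 N, A_y = 384.3 N, C_y = 6332 N

Resultant of the triangular load: ½ × 62.9 × 4.5 = 141.525 N, acting at 3.6 m from A (one-third of the span from the peak).
ΣM about A: C_y·4.1 − 3550·sin30°·4.5 − 1550·5.6 − 1350·1.3 − 1900·3.7 − (½·62.9·4.5)·3.6 = 0 → C_y = 25961.99/4.1 = 6332.19 ≈ 6332 N.
ΣF_y = 0: A_y + 6332.19 − 3550·sin30° − 1550 − 1350 − 1900 − ½·62.9·4.5 = 0 → A_y = 384.3 N.
ΣF_x = 0: A_x + 3550·cos30° = 0 → A_x = -3074 N.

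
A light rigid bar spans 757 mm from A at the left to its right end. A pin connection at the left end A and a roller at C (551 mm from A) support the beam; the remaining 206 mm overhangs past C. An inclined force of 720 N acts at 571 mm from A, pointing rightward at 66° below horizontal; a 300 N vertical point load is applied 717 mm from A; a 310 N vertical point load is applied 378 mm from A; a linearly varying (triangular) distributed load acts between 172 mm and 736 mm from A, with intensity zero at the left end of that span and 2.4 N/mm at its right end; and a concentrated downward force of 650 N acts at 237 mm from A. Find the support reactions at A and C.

A_x = -292.9 N, A_y = 357.2 N, C_y = 2237 N

Resultant of the triangular load: ½ × 2.4 × 564 = 676.8 N, acting at 548 mm from A (one-third of the span from the peak).
Moments about A: C_y·551 − 720·sin66°·571 − 300·717 − 310·378 − (½·2.4·564)·548 − 650·237 = 0 → C_y = 1232790/551 = 2237.37 ≈ 2237 N.
ΣF_y = 0: A_y + 2237.37 − 720·sin66° − 300 − 310 − ½·2.4·564 − 650 = 0 → A_y = 357.2 N.
ΣF_x = 0: A_x + 720·cos66° = 0 → A_x = -292.9 N.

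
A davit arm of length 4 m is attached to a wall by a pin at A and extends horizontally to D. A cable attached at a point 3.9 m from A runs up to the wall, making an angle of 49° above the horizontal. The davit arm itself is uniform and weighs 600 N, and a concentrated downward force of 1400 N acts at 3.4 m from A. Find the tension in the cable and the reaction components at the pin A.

ΣM about A: T·sin49°·3.9 − 600·2 − 1400·3.4 = 0 → T = 5960/(3.9·0.75471) = 2024.89 ≈ 2025 N.
ΣF_x = 0: A_x − T·cos49° = 0 → A_x = 2024.89 × 0.656059 = 1328 N.
ΣF_y = 0: A_y + T·sin49° − 600 − 1400 = 0 → A_y = 2000 − 2024.89 × 0.75471 = 471.8 N.

T = 2025 N, A_x = 1328 N, A_y = 471.8 N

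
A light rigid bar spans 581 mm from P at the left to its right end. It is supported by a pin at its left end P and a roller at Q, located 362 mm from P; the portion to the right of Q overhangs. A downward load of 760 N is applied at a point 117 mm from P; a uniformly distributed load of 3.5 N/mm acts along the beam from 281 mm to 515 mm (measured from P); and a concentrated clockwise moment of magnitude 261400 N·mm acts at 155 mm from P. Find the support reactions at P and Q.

Resultant of the distributed load: 3.5 × 234 = 819 N at 398 mm from P.
Moments about P: Q_y·362 − 760·117 − (3.5·234)·398 − 261400 = 0 → Q_y = 676282/362 = 1868.18 ≈ 1868 N.
ΣF_y = 0: P_y + 1868.18 − 760 − 3.5·234 = 0 → P_y = -289.2 N.
ΣF_x = 0: no horizontal applied forces, so P_x = 0.

P_x = 0, P_y = -289.2 N, Q_y = 1868 N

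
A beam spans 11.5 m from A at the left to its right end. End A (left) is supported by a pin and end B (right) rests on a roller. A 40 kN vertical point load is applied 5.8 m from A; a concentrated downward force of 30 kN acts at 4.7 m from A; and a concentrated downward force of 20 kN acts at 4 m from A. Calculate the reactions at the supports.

Moments about A: B_y·11.5 − 40·5.8 − 30·4.7 − 20·4 = 0 → B_y = 453/11.5 = 39.3913 ≈ 39.39 kN.
ΣF_y = 0: A_y + 39.3913 − 40 − 30 − 20 = 0 → A_y = 50.61 kN.
ΣF_x = 0: no horizontal applied forces, so A_x = 0.

A_x = 0, A_y = 50.61 kN, B_y = 39.39 kN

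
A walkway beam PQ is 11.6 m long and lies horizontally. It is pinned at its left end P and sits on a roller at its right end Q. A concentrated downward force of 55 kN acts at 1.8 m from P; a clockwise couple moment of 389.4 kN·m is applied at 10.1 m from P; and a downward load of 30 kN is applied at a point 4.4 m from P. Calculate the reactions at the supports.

P_x = 0, P_y = 31.52 kN, Q_y = 53.48 kN

ΣM about P: Q_y·11.6 − 55·1.8 − 389.4 − 30·4.4 = 0 → Q_y = 620.4/11.6 = 53.4828 ≈ 53.48 kN.
ΣF_y = 0: P_y + 53.4828 − 55 − 30 = 0 → P_y = 31.52 kN.
ΣF_x = 0: no horizontal applied forces, so P_x = 0.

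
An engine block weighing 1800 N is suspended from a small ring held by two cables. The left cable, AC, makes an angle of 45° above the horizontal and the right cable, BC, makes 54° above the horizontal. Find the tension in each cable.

ΣF_x = 0: −T_AC·cos45° + T_BC·cos54° = 0 → T_BC = 1.203·T_AC.
ΣF_y = 0: T_AC·sin45° + T_BC·sin54° = 1800.
Substitute: T_AC·(0.707107 + 1.203·0.809017) = 1800 → T_AC = 1071.2 ≈ 1071 N.
Then T_BC = 1.203 × 1071.2 = 1289 N.

T_AC = 1071 N, T_BC = 1289 N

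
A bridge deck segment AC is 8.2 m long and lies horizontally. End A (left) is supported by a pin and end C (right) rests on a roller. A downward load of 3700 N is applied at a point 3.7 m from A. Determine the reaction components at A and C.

ΣM about A: C_y·8.2 − 3700·3.7 = 0 → C_y = 13690/8.2 = 1669.51 ≈ 1670 N.
ΣF_y = 0: A_y + 1669.51 − 3700 = 0 → A_y = 2030 N.
ΣF_x = 0: no horizontal applied forces, so A_x = 0.

A_x = 0, A_y = 2030 N, C_y = 1670 N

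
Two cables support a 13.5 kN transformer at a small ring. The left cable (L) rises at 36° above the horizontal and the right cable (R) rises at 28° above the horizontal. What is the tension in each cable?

T_L = 13.26 kN, T_R = 12.15 kN

ΣF_x = 0: −T_L·cos36° + T_R·cos28° = 0 → T_R = 0.916268·T_L.
ΣF_y = 0: T_L·sin36° + T_R·sin28° = 13.5.
Substitute: T_L·(0.587785 + 0.916268·0.469472) = 13.5 → T_L = 13.262 ≈ 13.26 kN.
Then T_R = 0.916268 × 13.262 = 12.15 kN.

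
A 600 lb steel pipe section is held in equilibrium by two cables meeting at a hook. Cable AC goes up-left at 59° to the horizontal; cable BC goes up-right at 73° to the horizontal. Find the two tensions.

T_AC = 236.1 lb, T_BC = 415.8 lb

ΣF_x = 0: −T_AC·cos59° + T_BC·cos73° = 0 → T_BC = 1.76159·T_AC.
ΣF_y = 0: T_AC·sin59° + T_BC·sin73° = 600.
Substitute: T_AC·(0.857167 + 1.76159·0.956305) = 600 → T_AC = 236.055 ≈ 236.1 lb.
Then T_BC = 1.76159 × 236.055 = 415.8 lb.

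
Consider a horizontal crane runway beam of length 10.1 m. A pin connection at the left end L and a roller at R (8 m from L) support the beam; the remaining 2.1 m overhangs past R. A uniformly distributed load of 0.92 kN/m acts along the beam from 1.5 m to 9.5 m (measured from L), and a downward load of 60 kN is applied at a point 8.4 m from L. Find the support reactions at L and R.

Resultant of the distributed load: 0.92 × 8 = 7.36 kN at 5.5 m from L.
ΣM about L: R_y·8 − (0.92·8)·5.5 − 60·8.4 = 0 → R_y = 544.48/8 = 68.06 kN.
ΣF_y = 0: L_y + 68.06 − 0.92·8 − 60 = 0 → L_y = -0.7000 kN.
ΣF_x = 0: no horizontal applied forces, so L_x = 0.

L_x = 0, L_y = -0.7000 kN, R_y = 68.06 kN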